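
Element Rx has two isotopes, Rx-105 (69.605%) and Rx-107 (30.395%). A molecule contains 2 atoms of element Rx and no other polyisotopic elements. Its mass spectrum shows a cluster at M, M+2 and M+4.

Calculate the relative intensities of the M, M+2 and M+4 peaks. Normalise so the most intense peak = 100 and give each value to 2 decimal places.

100.00 : 87.34 : 19.07

The 2 Rx atoms are independent, so intensities follow the terms of (0.69605 + 0.30395)^2.
P(M) = 0.69605^2 = 0.484486
P(M+2) = 2 × 0.69605^1 × 0.30395^1 = 0.423129
P(M+4) = 0.30395^2 = 0.092386
The M peak is largest (0.484486); scaling to 100 gives 100.00 : 87.34 : 19.07.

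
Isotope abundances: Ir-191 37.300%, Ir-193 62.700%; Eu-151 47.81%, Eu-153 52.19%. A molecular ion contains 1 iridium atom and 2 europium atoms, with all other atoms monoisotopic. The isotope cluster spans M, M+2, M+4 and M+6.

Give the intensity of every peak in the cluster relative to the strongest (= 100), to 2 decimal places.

Iridium pattern (n=1): 0.3730 : 0.6270
Europium pattern (n=2): 0.22857961 : 0.49904078 : 0.27237961
Convolve the two distributions (both contribute in 2-u steps):
  M: 0.3730×0.22857961 = 0.085260
  M+2: 0.3730×0.49904078 + 0.6270×0.22857961 = 0.329462
  M+4: 0.3730×0.27237961 + 0.6270×0.49904078 = 0.414496
  M+6: 0.6270×0.27237961 = 0.170782
Scale to base peak (0.414496) = 100: 20.57 : 79.48 : 100.00 : 41.20

20.57 : 79.48 : 100.00 : 41.20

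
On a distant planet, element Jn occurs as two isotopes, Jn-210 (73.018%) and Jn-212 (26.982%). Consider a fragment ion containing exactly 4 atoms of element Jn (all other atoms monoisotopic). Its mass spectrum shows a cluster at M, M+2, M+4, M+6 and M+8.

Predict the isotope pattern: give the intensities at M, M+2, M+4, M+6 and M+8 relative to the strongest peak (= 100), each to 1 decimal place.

The 4 Jn atoms are independent, so intensities follow the terms of (0.73018 + 0.26982)^4.
P(M) = 0.73018^4 = 0.284263
P(M+2) = 4 × 0.73018^3 × 0.26982^1 = 0.420169
P(M+4) = 6 × 0.73018^2 × 0.26982^2 = 0.232895
P(M+6) = 4 × 0.73018^1 × 0.26982^3 = 0.057374
P(M+8) = 0.26982^4 = 0.005300
The M+2 peak is largest (0.420169); scaling to 100 gives 67.7 : 100.0 : 55.4 : 13.7 : 1.3.

67.7 : 100.0 : 55.4 : 13.7 : 1.3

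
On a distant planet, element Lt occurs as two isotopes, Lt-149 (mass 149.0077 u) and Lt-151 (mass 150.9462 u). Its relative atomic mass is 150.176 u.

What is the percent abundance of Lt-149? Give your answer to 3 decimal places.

With x = fraction of Lt-149 (so Lt-151 is 1 − x):
149.0077·x + 150.9462·(1 − x) = 150.176
(149.0077 − 150.9462)·x = 150.176 − 150.9462
x = -0.7702 / -1.9385 = 0.39732 → 39.732% Lt-149, 60.268% Lt-151.

39.732%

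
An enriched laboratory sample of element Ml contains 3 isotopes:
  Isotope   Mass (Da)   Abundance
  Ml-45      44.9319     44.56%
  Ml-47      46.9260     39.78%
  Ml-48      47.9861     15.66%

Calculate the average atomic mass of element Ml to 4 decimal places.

The abundance-weighted mean is 0.4456 × 44.9319 + 0.3978 × 46.9260 + 0.1566 × 47.9861
= 20.02165 + 18.66716 + 7.51462 = 46.20343 Da

46.2034 Da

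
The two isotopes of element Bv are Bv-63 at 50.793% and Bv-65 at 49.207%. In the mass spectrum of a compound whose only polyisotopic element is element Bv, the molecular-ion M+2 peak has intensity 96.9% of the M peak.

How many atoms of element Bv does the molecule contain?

The M+2/M ratio from n Bv atoms is n · q/p = n · 0.49207/0.50793.
n = 0.969 × 0.50793/0.49207 = 1.00 ≈ 1

1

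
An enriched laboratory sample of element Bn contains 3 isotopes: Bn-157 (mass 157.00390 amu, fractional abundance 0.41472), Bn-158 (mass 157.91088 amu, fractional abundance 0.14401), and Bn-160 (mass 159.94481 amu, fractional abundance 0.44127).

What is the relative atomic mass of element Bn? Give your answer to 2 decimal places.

Average mass = Σ (abundance × isotope mass) = 0.41472 × 157.00390 + 0.14401 × 157.91088 + 0.44127 × 159.94481
= 65.112657 + 22.740746 + 70.578846 = 158.432249 amu

158.43 amu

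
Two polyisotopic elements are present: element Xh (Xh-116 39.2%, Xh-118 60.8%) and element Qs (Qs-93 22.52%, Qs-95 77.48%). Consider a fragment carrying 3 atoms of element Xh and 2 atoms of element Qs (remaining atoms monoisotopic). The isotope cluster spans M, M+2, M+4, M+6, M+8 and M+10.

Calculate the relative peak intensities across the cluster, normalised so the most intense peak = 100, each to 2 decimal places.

0.90 : 10.38 : 45.97 : 97.63 : 100.00 : 39.75

Element Xh pattern (n=3): 0.06023629 : 0.28028314 : 0.43472486 : 0.22475571
Element Qs pattern (n=2): 0.05071504 : 0.34896992 : 0.60031504
Convolve the two distributions (both contribute in 2-u steps):
  M: 0.06023629×0.05071504 = 0.003055
  M+2: 0.06023629×0.34896992 + 0.28028314×0.05071504 = 0.035235
  M+4: 0.06023629×0.60031504 + 0.28028314×0.34896992 + 0.43472486×0.05071504 = 0.156018
  M+6: 0.28028314×0.60031504 + 0.43472486×0.34896992 + 0.22475571×0.05071504 = 0.331363
  M+8: 0.43472486×0.60031504 + 0.22475571×0.34896992 = 0.339405
  M+10: 0.22475571×0.60031504 = 0.134924
Scale to base peak (0.339405) = 100: 0.90 : 10.38 : 45.97 : 97.63 : 100.00 : 39.75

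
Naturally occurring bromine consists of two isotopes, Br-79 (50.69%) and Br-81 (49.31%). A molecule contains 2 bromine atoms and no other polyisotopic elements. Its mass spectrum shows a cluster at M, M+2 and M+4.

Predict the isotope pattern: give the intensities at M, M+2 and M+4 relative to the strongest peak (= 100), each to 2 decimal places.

Each Br atom is independently Br-79 (p = 0.5069) or Br-81 (q = 0.4931); the cluster is the binomial expansion (p + q)^2.
P(M) = 0.5069^2 = 0.256948
P(M+2) = 2 × 0.5069^1 × 0.4931^1 = 0.499905
P(M+4) = 0.4931^2 = 0.243148
The M+2 peak is largest (0.499905); scaling to 100 gives 51.40 : 100.00 : 48.64.

51.40 : 100.00 : 48.64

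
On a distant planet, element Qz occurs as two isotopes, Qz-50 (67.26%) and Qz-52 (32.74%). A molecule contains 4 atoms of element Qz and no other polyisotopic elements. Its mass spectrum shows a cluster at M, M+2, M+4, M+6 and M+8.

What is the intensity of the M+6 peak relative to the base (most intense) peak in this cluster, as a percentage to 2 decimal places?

23.69%

(0.6726 + 0.3274)^4 gives M 0.2047, M+2 0.3985, M+4 0.2910, M+6 0.0944, M+8 0.0115; the largest is M+2.
P(M+2) = C(4,1) × 0.6726^3 × 0.3274^1 = 4 × 0.30427803 × 0.3274 = 0.398483 (base)
P(M+6) = C(4,3) × 0.6726^1 × 0.3274^3 = 4 × 0.6726 × 0.03509425 = 0.094418
Relative intensity = 0.094418 / 0.398483 × 100 = 23.69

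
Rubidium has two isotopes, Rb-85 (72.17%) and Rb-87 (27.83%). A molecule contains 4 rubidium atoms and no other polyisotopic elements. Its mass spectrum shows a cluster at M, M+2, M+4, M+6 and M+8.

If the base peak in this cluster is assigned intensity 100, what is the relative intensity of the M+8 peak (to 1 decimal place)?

Term probabilities: M 0.2713, M+2 0.4184, M+4 0.2420, M+6 0.0622, M+8 0.0060. Base peak = M+2.
P(M+2) = C(4,1) × 0.7217^3 × 0.2783^1 = 4 × 0.37589809 × 0.2783 = 0.418450 (base)
P(M+8) = C(4,4) × 0.7217^0 × 0.2783^4 = 1 × 1.0000 × 0.00599864 = 0.005999
Relative intensity = 0.005999 / 0.418450 × 100 = 1.4

1.4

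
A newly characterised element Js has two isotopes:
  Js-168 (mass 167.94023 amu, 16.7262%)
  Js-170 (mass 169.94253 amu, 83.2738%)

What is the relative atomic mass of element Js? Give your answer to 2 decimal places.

Ar = Σ fᵢ·mᵢ = 0.167262 × 167.94023 + 0.832738 × 169.94253
= 28.090019 + 141.517603 = 169.607622 amu

169.61 amu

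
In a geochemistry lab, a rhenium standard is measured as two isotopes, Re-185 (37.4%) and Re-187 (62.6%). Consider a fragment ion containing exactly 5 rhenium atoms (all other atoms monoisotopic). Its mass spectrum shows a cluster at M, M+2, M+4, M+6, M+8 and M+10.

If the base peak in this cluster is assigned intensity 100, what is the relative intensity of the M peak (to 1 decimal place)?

Binomial terms of (0.374 + 0.626)^5: M 0.0073, M+2 0.0612, M+4 0.2050, M+6 0.3431, M+8 0.2872, M+10 0.0961 → M+6 is the base peak.
P(M+6) = C(5,3) × 0.374^2 × 0.626^3 = 10 × 0.139876 × 0.24531438 = 0.343136 (base)
P(M) = C(5,0) × 0.374^5 × 0.626^0 = 1 × 0.00731742 × 1.0000 = 0.007317
Relative intensity = 0.007317 / 0.343136 × 100 = 2.1

2.1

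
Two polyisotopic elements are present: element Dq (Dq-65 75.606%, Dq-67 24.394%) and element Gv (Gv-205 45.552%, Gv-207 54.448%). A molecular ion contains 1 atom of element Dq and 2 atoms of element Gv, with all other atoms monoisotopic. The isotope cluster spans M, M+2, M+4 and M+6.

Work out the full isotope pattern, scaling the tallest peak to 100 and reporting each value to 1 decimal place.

36.9 : 100.0 : 81.1 : 17.0

Element Dq pattern (n=1): 0.75606 : 0.24394
Element Gv pattern (n=2): 0.20749847 : 0.49604306 : 0.29645847
Convolve the two distributions (both contribute in 2-u steps):
  M: 0.75606×0.20749847 = 0.156881
  M+2: 0.75606×0.49604306 + 0.24394×0.20749847 = 0.425655
  M+4: 0.75606×0.29645847 + 0.24394×0.49604306 = 0.345145
  M+6: 0.24394×0.29645847 = 0.072318
Scale to base peak (0.425655) = 100: 36.9 : 100.0 : 81.1 : 17.0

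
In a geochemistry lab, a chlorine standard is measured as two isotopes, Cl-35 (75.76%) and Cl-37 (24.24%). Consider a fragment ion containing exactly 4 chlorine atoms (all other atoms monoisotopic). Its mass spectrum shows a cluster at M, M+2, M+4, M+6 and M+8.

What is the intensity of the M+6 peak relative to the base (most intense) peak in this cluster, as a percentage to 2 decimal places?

(0.7576 + 0.2424)^4 gives M 0.3294, M+2 0.4216, M+4 0.2023, M+6 0.0432, M+8 0.0035; the largest is M+2.
P(M+2) = C(4,1) × 0.7576^3 × 0.2424^1 = 4 × 0.4348304 × 0.2424 = 0.421612 (base)
P(M+6) = C(4,3) × 0.7576^1 × 0.2424^3 = 4 × 0.7576 × 0.01424288 = 0.043162
Relative intensity = 0.043162 / 0.421612 × 100 = 10.24

10.24%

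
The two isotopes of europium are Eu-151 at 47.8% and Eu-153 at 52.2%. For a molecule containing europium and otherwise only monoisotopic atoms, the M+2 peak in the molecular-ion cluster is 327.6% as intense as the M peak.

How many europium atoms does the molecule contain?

3

The M+2/M ratio from n Eu atoms is n · q/p = n · 0.522/0.478.
n = 3.276 × 0.478/0.522 = 3.00 ≈ 3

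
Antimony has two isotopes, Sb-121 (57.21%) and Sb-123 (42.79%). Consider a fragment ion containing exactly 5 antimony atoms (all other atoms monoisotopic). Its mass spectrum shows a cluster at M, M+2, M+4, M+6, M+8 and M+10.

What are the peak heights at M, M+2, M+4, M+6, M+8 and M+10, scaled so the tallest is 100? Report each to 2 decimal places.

Expanding (0.5721 + 0.4279)^5:
P(M) = 0.5721^5 = 0.061286
P(M+2) = 5 × 0.5721^4 × 0.4279^1 = 0.229192
P(M+4) = 10 × 0.5721^3 × 0.4279^2 = 0.342847
P(M+6) = 10 × 0.5721^2 × 0.4279^3 = 0.256431
P(M+8) = 5 × 0.5721^1 × 0.4279^4 = 0.095898
P(M+10) = 0.4279^5 = 0.014345
The M+4 peak is largest (0.342847); scaling to 100 gives 17.88 : 66.85 : 100.00 : 74.79 : 27.97 : 4.18.

17.88 : 66.85 : 100.00 : 74.79 : 27.97 : 4.18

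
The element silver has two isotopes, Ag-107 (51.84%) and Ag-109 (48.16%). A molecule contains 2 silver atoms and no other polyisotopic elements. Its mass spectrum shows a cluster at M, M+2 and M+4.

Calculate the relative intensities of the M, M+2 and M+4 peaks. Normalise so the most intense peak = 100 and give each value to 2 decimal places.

The 2 Ag atoms are independent, so intensities follow the terms of (0.5184 + 0.4816)^2.
P(M) = 0.5184^2 = 0.268739
P(M+2) = 2 × 0.5184^1 × 0.4816^1 = 0.499323
P(M+4) = 0.4816^2 = 0.231939
The M+2 peak is largest (0.499323); scaling to 100 gives 53.82 : 100.00 : 46.45.

53.82 : 100.00 : 46.45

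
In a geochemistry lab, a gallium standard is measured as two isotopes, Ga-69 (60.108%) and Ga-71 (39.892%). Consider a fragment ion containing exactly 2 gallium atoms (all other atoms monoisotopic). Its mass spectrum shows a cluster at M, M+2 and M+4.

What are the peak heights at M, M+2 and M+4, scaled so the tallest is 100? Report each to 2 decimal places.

75.34 : 100.00 : 33.18

Each Ga atom is independently Ga-69 (p = 0.60108) or Ga-71 (q = 0.39892); the cluster is the binomial expansion (p + q)^2.
P(M) = 0.60108^2 = 0.361297
P(M+2) = 2 × 0.60108^1 × 0.39892^1 = 0.479566
P(M+4) = 0.39892^2 = 0.159137
The M+2 peak is largest (0.479566); scaling to 100 gives 75.34 : 100.00 : 33.18.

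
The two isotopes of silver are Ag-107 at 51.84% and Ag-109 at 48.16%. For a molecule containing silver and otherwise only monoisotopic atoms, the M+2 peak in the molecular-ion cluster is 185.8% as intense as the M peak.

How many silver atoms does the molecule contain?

For n independent Ag atoms, I(M+2)/I(M) = n · (abundance Ag-109) / (abundance Ag-107) = n · 0.4816/0.5184.
n = 1.858 × 0.5184/0.4816 = 2.00 ≈ 2

2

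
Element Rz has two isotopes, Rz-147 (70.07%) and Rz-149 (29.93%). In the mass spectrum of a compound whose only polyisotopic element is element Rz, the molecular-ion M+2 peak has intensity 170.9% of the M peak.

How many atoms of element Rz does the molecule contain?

4

For n independent Rz atoms, I(M+2)/I(M) = n · (abundance Rz-149) / (abundance Rz-147) = n · 0.2993/0.7007.
n = 1.709 × 0.7007/0.2993 = 4.00 ≈ 4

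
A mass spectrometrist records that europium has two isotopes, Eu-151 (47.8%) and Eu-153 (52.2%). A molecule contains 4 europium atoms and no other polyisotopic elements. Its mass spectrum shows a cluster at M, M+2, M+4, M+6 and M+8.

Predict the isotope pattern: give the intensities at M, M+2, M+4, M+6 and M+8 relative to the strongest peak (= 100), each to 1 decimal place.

14.0 : 61.0 : 100.0 : 72.8 : 19.9

The 4 Eu atoms are independent, so intensities follow the terms of (0.478 + 0.522)^4.
P(M) = 0.478^4 = 0.052205
P(M+2) = 4 × 0.478^3 × 0.522^1 = 0.228042
P(M+4) = 6 × 0.478^2 × 0.522^2 = 0.373549
P(M+6) = 4 × 0.478^1 × 0.522^3 = 0.271956
P(M+8) = 0.522^4 = 0.074248
The M+4 peak is largest (0.373549); scaling to 100 gives 14.0 : 61.0 : 100.0 : 72.8 : 19.9.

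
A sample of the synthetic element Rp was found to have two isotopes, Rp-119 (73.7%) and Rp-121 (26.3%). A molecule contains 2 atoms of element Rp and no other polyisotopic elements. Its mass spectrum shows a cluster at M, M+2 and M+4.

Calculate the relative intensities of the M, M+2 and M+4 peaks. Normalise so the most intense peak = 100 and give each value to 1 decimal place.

100.0 : 71.4 : 12.7

The 2 Rp atoms are independent, so intensities follow the terms of (0.737 + 0.263)^2.
P(M) = 0.737^2 = 0.543169
P(M+2) = 2 × 0.737^1 × 0.263^1 = 0.387662
P(M+4) = 0.263^2 = 0.069169
The M peak is largest (0.543169); scaling to 100 gives 100.0 : 71.4 : 12.7.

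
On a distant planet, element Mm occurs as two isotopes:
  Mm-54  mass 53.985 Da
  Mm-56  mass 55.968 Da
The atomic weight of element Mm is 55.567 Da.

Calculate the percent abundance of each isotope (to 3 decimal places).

Mm-54: 20.222%, Mm-56: 79.778%

With x = fraction of Mm-54 (so Mm-56 is 1 − x):
53.985·x + 55.968·(1 − x) = 55.567
(53.985 − 55.968)·x = 55.567 − 55.968
x = -0.401 / -1.983 = 0.20222 → 20.222% Mm-54, 79.778% Mm-56.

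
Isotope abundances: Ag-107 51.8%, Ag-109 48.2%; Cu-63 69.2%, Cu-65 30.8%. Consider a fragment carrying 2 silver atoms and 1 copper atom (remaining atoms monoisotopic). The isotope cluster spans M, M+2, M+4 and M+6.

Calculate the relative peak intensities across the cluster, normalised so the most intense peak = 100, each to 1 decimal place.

43.4 : 100.0 : 73.5 : 16.7

Silver pattern (n=2): 0.268324 : 0.499352 : 0.232324
Copper pattern (n=1): 0.6920 : 0.3080
Convolve the two distributions (both contribute in 2-u steps):
  M: 0.268324×0.6920 = 0.185680
  M+2: 0.268324×0.3080 + 0.499352×0.6920 = 0.428195
  M+4: 0.499352×0.3080 + 0.232324×0.6920 = 0.314569
  M+6: 0.232324×0.3080 = 0.071556
Scale to base peak (0.428195) = 100: 43.4 : 100.0 : 73.5 : 16.7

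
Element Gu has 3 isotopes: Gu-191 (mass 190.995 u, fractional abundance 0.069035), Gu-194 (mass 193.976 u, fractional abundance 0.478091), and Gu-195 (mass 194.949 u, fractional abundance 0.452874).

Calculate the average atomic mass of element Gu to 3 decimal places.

194.211 u

Average mass = Σ (abundance × isotope mass) = 0.069035 × 190.995 + 0.478091 × 193.976 + 0.452874 × 194.949
= 13.1853 + 92.7382 + 88.2873 = 194.2108 u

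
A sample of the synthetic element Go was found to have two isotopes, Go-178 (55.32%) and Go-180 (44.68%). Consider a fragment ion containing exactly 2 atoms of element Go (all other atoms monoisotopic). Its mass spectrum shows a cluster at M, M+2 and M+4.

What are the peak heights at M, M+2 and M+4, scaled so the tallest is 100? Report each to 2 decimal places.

The 2 Go atoms are independent, so intensities follow the terms of (0.5532 + 0.4468)^2.
P(M) = 0.5532^2 = 0.306030
P(M+2) = 2 × 0.5532^1 × 0.4468^1 = 0.494340
P(M+4) = 0.4468^2 = 0.199630
The M+2 peak is largest (0.494340); scaling to 100 gives 61.91 : 100.00 : 40.38.

61.91 : 100.00 : 40.38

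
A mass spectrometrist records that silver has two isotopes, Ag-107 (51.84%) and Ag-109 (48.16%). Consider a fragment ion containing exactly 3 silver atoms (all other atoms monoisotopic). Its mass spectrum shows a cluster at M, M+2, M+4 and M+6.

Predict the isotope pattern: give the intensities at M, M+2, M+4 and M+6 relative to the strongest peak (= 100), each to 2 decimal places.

35.88 : 100.00 : 92.90 : 28.77

The 3 Ag atoms are independent, so intensities follow the terms of (0.5184 + 0.4816)^3.
P(M) = 0.5184^3 = 0.139314
P(M+2) = 3 × 0.5184^2 × 0.4816^1 = 0.388273
P(M+4) = 3 × 0.5184^1 × 0.4816^2 = 0.360711
P(M+6) = 0.4816^3 = 0.111702
The M+2 peak is largest (0.388273); scaling to 100 gives 35.88 : 100.00 : 92.90 : 28.77.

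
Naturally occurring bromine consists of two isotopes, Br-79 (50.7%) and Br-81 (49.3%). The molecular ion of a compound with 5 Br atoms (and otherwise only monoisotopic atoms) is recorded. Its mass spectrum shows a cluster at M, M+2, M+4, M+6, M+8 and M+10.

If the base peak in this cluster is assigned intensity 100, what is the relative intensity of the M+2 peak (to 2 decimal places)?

Term probabilities: M 0.0335, M+2 0.1629, M+4 0.3168, M+6 0.3080, M+8 0.1497, M+10 0.0291. Base peak = M+4.
P(M+4) = C(5,2) × 0.507^3 × 0.493^2 = 10 × 0.13032384 × 0.243049 = 0.316751 (base)
P(M+2) = C(5,1) × 0.507^4 × 0.493^1 = 5 × 0.06607419 × 0.4930 = 0.162873
Relative intensity = 0.162873 / 0.316751 × 100 = 51.42

51.42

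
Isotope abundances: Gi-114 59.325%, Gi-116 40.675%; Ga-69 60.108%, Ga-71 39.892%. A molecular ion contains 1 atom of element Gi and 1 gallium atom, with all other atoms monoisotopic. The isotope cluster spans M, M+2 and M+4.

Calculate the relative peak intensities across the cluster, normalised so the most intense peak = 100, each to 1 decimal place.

74.1 : 100.0 : 33.7

Element Gi pattern (n=1): 0.59325 : 0.40675
Gallium pattern (n=1): 0.60108 : 0.39892
Convolve the two distributions (both contribute in 2-u steps):
  M: 0.59325×0.60108 = 0.356591
  M+2: 0.59325×0.39892 + 0.40675×0.60108 = 0.481149
  M+4: 0.40675×0.39892 = 0.162261
Scale to base peak (0.481149) = 100: 74.1 : 100.0 : 33.7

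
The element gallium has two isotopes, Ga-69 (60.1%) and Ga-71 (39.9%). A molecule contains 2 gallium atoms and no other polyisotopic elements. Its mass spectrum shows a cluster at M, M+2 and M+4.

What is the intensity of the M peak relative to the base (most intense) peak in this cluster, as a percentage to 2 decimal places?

75.31%

Term probabilities: M 0.3612, M+2 0.4796, M+4 0.1592. Base peak = M+2.
P(M+2) = C(2,1) × 0.601^1 × 0.399^1 = 2 × 0.6010 × 0.3990 = 0.479598 (base)
P(M) = C(2,0) × 0.601^2 × 0.399^0 = 1 × 0.361201 × 1.0000 = 0.361201
Relative intensity = 0.361201 / 0.479598 × 100 = 75.31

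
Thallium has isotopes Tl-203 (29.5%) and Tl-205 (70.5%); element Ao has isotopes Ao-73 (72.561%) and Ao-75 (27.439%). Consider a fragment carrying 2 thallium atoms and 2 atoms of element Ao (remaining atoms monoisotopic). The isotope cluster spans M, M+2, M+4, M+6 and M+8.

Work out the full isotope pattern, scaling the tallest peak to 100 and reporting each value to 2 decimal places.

Thallium pattern (n=2): 0.087025 : 0.41595 : 0.497025
Element Ao pattern (n=2): 0.52650987 : 0.39820026 : 0.07528987
Convolve the two distributions (both contribute in 2-u steps):
  M: 0.087025×0.52650987 = 0.045820
  M+2: 0.087025×0.39820026 + 0.41595×0.52650987 = 0.253655
  M+4: 0.087025×0.07528987 + 0.41595×0.39820026 + 0.497025×0.52650987 = 0.433872
  M+6: 0.41595×0.07528987 + 0.497025×0.39820026 = 0.229232
  M+8: 0.497025×0.07528987 = 0.037421
Scale to base peak (0.433872) = 100: 10.56 : 58.46 : 100.00 : 52.83 : 8.62

10.56 : 58.46 : 100.00 : 52.83 : 8.62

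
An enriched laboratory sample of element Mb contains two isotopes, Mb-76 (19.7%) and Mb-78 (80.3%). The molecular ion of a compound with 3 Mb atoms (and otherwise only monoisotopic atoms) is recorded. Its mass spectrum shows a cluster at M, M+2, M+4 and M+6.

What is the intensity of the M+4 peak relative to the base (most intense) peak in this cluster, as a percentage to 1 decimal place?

Binomial terms of (0.197 + 0.803)^3: M 0.0076, M+2 0.0935, M+4 0.3811, M+6 0.5178 → M+6 is the base peak.
P(M+6) = C(3,3) × 0.197^0 × 0.803^3 = 1 × 1.0000 × 0.51778163 = 0.517782 (base)
P(M+4) = C(3,2) × 0.197^1 × 0.803^2 = 3 × 0.1970 × 0.644809 = 0.381082
Relative intensity = 0.381082 / 0.517782 × 100 = 73.6

73.6%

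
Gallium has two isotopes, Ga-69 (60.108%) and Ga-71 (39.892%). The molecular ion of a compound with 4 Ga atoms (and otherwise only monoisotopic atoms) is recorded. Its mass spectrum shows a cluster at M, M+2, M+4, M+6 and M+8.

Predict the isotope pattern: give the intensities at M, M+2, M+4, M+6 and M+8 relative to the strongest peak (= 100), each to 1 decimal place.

37.7 : 100.0 : 99.6 : 44.0 : 7.3

Expanding (0.60108 + 0.39892)^4:
P(M) = 0.60108^4 = 0.130536
P(M+2) = 4 × 0.60108^3 × 0.39892^1 = 0.346531
P(M+4) = 6 × 0.60108^2 × 0.39892^2 = 0.344975
P(M+6) = 4 × 0.60108^1 × 0.39892^3 = 0.152633
P(M+8) = 0.39892^4 = 0.025325
The M+2 peak is largest (0.346531); scaling to 100 gives 37.7 : 100.0 : 99.6 : 44.0 : 7.3.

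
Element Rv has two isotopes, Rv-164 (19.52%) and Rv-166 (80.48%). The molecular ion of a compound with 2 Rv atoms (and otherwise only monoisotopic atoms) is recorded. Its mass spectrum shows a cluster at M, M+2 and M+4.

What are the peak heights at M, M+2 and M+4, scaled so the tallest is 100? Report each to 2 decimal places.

5.88 : 48.51 : 100.00

Expanding (0.1952 + 0.8048)^2:
P(M) = 0.1952^2 = 0.038103
P(M+2) = 2 × 0.1952^1 × 0.8048^1 = 0.314194
P(M+4) = 0.8048^2 = 0.647703
The M+4 peak is largest (0.647703); scaling to 100 gives 5.88 : 48.51 : 100.00.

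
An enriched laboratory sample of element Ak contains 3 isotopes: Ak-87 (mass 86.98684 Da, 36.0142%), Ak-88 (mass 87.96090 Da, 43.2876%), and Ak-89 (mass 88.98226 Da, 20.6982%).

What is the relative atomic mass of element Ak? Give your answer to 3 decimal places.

87.822 Da

The abundance-weighted mean is 0.360142 × 86.98684 + 0.432876 × 87.96090 + 0.206982 × 88.98226
= 31.327615 + 38.076163 + 18.417726 = 87.821504 Da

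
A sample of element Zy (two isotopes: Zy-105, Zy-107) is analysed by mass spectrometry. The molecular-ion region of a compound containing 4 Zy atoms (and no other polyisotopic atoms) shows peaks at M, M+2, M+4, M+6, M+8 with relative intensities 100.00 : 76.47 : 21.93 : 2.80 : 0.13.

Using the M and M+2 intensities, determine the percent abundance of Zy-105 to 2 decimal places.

Write p for the Zy-105 fraction. I(M+2)/I(M) = [C(4,1)·p^3·(1−p)] / p^4 = 4·(1−p)/p = 76.47/100.00 = 0.7647
(1−p)/p = 0.7647/4 = 0.1912  ⇒  p = 1/(1 + 0.1912) = 0.8395
Zy-105: 83.95%, Zy-107: 16.05%.

83.95%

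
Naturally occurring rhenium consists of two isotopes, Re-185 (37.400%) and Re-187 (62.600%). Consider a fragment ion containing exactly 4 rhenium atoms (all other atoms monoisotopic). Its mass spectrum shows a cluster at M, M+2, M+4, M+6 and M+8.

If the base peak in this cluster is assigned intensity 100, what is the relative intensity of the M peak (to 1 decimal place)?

5.3

(0.37400 + 0.62600)^4 gives M 0.0196, M+2 0.1310, M+4 0.3289, M+6 0.3670, M+8 0.1536; the largest is M+6.
P(M+6) = C(4,3) × 0.37400^1 × 0.62600^3 = 4 × 0.3740 × 0.24531438 = 0.366990 (base)
P(M) = C(4,0) × 0.37400^4 × 0.62600^0 = 1 × 0.0195653 × 1.0000 = 0.019565
Relative intensity = 0.019565 / 0.366990 × 100 = 5.3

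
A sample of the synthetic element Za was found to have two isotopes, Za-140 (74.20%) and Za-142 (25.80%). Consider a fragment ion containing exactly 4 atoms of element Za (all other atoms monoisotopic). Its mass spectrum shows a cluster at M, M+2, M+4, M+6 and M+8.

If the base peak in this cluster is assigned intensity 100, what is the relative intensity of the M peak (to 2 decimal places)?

Term probabilities: M 0.3031, M+2 0.4216, M+4 0.2199, M+6 0.0510, M+8 0.0044. Base peak = M+2.
P(M+2) = C(4,1) × 0.7420^3 × 0.2580^1 = 4 × 0.40851849 × 0.2580 = 0.421591 (base)
P(M) = C(4,0) × 0.7420^4 × 0.2580^0 = 1 × 0.30312072 × 1.0000 = 0.303121
Relative intensity = 0.303121 / 0.421591 × 100 = 71.90

71.90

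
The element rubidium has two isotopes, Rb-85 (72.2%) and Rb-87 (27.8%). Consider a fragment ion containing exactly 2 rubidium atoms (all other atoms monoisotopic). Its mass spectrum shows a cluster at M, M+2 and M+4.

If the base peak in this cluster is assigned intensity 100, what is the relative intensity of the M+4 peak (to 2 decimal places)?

(0.722 + 0.278)^2 gives M 0.5213, M+2 0.4014, M+4 0.0773; the largest is M.
P(M) = C(2,0) × 0.722^2 × 0.278^0 = 1 × 0.521284 × 1.0000 = 0.521284 (base)
P(M+4) = C(2,2) × 0.722^0 × 0.278^2 = 1 × 1.0000 × 0.077284 = 0.077284
Relative intensity = 0.077284 / 0.521284 × 100 = 14.83

14.83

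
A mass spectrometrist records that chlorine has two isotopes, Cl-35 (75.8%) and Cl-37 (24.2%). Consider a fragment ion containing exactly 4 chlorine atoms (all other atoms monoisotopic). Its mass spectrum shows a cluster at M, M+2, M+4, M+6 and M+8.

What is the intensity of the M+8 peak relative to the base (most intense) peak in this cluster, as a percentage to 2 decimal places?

0.81%

(0.758 + 0.242)^4 gives M 0.3301, M+2 0.4216, M+4 0.2019, M+6 0.0430, M+8 0.0034; the largest is M+2.
P(M+2) = C(4,1) × 0.758^3 × 0.242^1 = 4 × 0.43551951 × 0.2420 = 0.421583 (base)
P(M+8) = C(4,4) × 0.758^0 × 0.242^4 = 1 × 1.0000 × 0.00342974 = 0.003430
Relative intensity = 0.003430 / 0.421583 × 100 = 0.81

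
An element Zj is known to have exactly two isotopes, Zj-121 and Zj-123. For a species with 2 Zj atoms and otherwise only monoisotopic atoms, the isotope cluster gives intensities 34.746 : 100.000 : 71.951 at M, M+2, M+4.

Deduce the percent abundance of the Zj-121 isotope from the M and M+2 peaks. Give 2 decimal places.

41.00%

Let p = fractional abundance of Zj-121. I(M+2)/I(M) = [C(2,1)·p^1·(1−p)] / p^2 = 2·(1−p)/p = 100.000/34.746 = 2.8780
(1−p)/p = 2.8780/2 = 1.4390  ⇒  p = 1/(1 + 1.4390) = 0.4100
Zj-121: 41.00%, Zj-123: 59.00%.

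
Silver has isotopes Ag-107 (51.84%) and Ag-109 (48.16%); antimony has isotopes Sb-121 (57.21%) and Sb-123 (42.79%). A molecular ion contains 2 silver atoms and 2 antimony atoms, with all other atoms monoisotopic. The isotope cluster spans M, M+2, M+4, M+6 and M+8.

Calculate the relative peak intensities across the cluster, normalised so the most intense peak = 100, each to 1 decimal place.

23.8 : 79.8 : 100.0 : 55.5 : 11.5

Silver pattern (n=2): 0.26873856 : 0.49932288 : 0.23193856
Antimony pattern (n=2): 0.32729841 : 0.48960318 : 0.18309841
Convolve the two distributions (both contribute in 2-u steps):
  M: 0.26873856×0.32729841 = 0.087958
  M+2: 0.26873856×0.48960318 + 0.49932288×0.32729841 = 0.295003
  M+4: 0.26873856×0.18309841 + 0.49932288×0.48960318 + 0.23193856×0.32729841 = 0.369589
  M+6: 0.49932288×0.18309841 + 0.23193856×0.48960318 = 0.204983
  M+8: 0.23193856×0.18309841 = 0.042468
Scale to base peak (0.369589) = 100: 23.8 : 79.8 : 100.0 : 55.5 : 11.5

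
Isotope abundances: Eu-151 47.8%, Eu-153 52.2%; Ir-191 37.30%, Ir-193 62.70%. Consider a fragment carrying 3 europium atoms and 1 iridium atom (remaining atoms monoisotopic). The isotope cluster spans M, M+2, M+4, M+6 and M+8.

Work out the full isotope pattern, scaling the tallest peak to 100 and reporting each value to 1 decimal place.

11.0 : 54.6 : 100.0 : 80.5 : 24.1

Europium pattern (n=3): 0.10921535 : 0.35780594 : 0.39074206 : 0.14223665
Iridium pattern (n=1): 0.3730 : 0.6270
Convolve the two distributions (both contribute in 2-u steps):
  M: 0.10921535×0.3730 = 0.040737
  M+2: 0.10921535×0.6270 + 0.35780594×0.3730 = 0.201940
  M+4: 0.35780594×0.6270 + 0.39074206×0.3730 = 0.370091
  M+6: 0.39074206×0.6270 + 0.14223665×0.3730 = 0.298050
  M+8: 0.14223665×0.6270 = 0.089182
Scale to base peak (0.370091) = 100: 11.0 : 54.6 : 100.0 : 80.5 : 24.1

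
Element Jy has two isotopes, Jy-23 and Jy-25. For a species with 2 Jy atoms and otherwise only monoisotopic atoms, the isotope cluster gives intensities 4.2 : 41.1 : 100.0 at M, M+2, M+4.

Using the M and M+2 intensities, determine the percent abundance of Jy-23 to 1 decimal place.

If p is the fraction of Jy that is Jy-23, then I(M+2)/I(M) = [C(2,1)·p^1·(1−p)] / p^2 = 2·(1−p)/p = 41.1/4.2 = 9.7857
(1−p)/p = 9.7857/2 = 4.8929  ⇒  p = 1/(1 + 4.8929) = 0.1697
Jy-23: 17.0%, Jy-25: 83.0%.

17.0%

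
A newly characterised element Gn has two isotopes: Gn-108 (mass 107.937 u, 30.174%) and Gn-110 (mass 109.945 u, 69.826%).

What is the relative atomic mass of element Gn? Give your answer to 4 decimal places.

Weight each isotope mass by its fractional abundance: 0.30174 × 107.937 + 0.69826 × 109.945
= 32.56891 + 76.77020 = 109.33911 u

109.3391 u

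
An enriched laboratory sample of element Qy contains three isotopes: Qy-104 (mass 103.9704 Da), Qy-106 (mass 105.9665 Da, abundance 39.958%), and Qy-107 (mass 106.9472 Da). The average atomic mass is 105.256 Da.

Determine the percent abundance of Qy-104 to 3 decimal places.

43.649%

The remaining 60.042% is split between Qy-104 (fraction x) and Qy-107 (fraction 0.60042 − x).
Substituting: 103.9704x + 106.9472(0.60042 − x) = 62.91390593
(103.9704 − 106.9472)x = -1.299331894  ⇒  x = 0.43649, y = 0.16393
Qy-104: 43.649%, Qy-107: 16.393%.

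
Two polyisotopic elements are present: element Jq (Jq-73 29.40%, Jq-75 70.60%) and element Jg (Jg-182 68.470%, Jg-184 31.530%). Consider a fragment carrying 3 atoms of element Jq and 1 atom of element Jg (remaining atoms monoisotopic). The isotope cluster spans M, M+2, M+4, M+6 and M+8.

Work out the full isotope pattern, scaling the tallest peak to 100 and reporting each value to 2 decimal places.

4.58 : 35.14 : 94.51 : 100.00 : 29.23

Element Jq pattern (n=3): 0.02541218 : 0.18307145 : 0.43962055 : 0.35189582
Element Jg pattern (n=1): 0.6847 : 0.3153
Convolve the two distributions (both contribute in 2-u steps):
  M: 0.02541218×0.6847 = 0.017400
  M+2: 0.02541218×0.3153 + 0.18307145×0.6847 = 0.133361
  M+4: 0.18307145×0.3153 + 0.43962055×0.6847 = 0.358731
  M+6: 0.43962055×0.3153 + 0.35189582×0.6847 = 0.379555
  M+8: 0.35189582×0.3153 = 0.110953
Scale to base peak (0.379555) = 100: 4.58 : 35.14 : 94.51 : 100.00 : 29.23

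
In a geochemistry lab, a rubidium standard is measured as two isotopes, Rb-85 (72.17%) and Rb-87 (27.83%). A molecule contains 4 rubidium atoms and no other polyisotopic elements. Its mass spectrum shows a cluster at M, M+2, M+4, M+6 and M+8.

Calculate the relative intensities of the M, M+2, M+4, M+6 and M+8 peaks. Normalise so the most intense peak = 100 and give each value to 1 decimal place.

64.8 : 100.0 : 57.8 : 14.9 : 1.4

Each Rb atom is independently Rb-85 (p = 0.7217) or Rb-87 (q = 0.2783); the cluster is the binomial expansion (p + q)^4.
P(M) = 0.7217^4 = 0.271286
P(M+2) = 4 × 0.7217^3 × 0.2783^1 = 0.418450
P(M+4) = 6 × 0.7217^2 × 0.2783^2 = 0.242042
P(M+6) = 4 × 0.7217^1 × 0.2783^3 = 0.062224
P(M+8) = 0.2783^4 = 0.005999
The M+2 peak is largest (0.418450); scaling to 100 gives 64.8 : 100.0 : 57.8 : 14.9 : 1.4.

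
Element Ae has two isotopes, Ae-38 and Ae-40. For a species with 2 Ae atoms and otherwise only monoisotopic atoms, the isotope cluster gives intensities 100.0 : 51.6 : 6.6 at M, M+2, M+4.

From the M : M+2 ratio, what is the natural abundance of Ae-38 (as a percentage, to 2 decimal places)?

Write p for the Ae-38 fraction. I(M+2)/I(M) = [C(2,1)·p^1·(1−p)] / p^2 = 2·(1−p)/p = 51.6/100.0 = 0.5160
(1−p)/p = 0.5160/2 = 0.2580  ⇒  p = 1/(1 + 0.2580) = 0.7949
Ae-38: 79.49%, Ae-40: 20.51%.

79.49%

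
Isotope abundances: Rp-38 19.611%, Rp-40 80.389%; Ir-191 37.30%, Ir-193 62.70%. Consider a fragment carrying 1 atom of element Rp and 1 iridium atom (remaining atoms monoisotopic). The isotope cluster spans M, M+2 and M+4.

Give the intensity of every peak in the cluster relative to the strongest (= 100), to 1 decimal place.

Element Rp pattern (n=1): 0.19611 : 0.80389
Iridium pattern (n=1): 0.3730 : 0.6270
Convolve the two distributions (both contribute in 2-u steps):
  M: 0.19611×0.3730 = 0.073149
  M+2: 0.19611×0.6270 + 0.80389×0.3730 = 0.422812
  M+4: 0.80389×0.6270 = 0.504039
Scale to base peak (0.504039) = 100: 14.5 : 83.9 : 100.0

14.5 : 83.9 : 100.0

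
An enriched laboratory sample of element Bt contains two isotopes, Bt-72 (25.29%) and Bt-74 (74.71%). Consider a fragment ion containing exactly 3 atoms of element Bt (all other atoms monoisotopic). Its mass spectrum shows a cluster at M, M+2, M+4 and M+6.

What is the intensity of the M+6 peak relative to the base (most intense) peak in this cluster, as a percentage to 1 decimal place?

98.5%

Binomial terms of (0.2529 + 0.7471)^3: M 0.0162, M+2 0.1433, M+4 0.4235, M+6 0.4170 → M+4 is the base peak.
P(M+4) = C(3,2) × 0.2529^1 × 0.7471^2 = 3 × 0.2529 × 0.55815841 = 0.423475 (base)
P(M+6) = C(3,3) × 0.2529^0 × 0.7471^3 = 1 × 1.0000 × 0.41700015 = 0.417000
Relative intensity = 0.417000 / 0.423475 × 100 = 98.5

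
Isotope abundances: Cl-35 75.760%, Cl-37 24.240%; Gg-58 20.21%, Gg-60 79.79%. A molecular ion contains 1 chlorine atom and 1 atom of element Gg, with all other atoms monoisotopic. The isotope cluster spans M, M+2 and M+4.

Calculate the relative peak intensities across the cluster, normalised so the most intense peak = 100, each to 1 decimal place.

23.4 : 100.0 : 29.6

Chlorine pattern (n=1): 0.7576 : 0.2424
Element Gg pattern (n=1): 0.2021 : 0.7979
Convolve the two distributions (both contribute in 2-u steps):
  M: 0.7576×0.2021 = 0.153111
  M+2: 0.7576×0.7979 + 0.2424×0.2021 = 0.653478
  M+4: 0.2424×0.7979 = 0.193411
Scale to base peak (0.653478) = 100: 23.4 : 100.0 : 29.6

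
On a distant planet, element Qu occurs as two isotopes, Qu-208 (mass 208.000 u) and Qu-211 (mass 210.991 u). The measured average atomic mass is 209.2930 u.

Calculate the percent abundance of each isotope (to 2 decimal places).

With x = fraction of Qu-208 (so Qu-211 is 1 − x):
208.000·x + 210.991·(1 − x) = 209.2930
(208.000 − 210.991)·x = 209.2930 − 210.991
x = -1.6980 / -2.991 = 0.56770 → 56.77% Qu-208, 43.23% Qu-211.

Qu-208: 56.77%, Qu-211: 43.23%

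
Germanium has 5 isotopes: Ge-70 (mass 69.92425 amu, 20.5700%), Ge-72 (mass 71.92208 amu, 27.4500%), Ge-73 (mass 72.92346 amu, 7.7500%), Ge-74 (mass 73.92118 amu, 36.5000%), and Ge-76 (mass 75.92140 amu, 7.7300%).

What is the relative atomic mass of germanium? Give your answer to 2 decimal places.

72.63 amu

Weight each isotope mass by its fractional abundance: 0.205700 × 69.92425 + 0.274500 × 71.92208 + 0.077500 × 72.92346 + 0.365000 × 73.92118 + 0.077300 × 75.92140
= 14.383418 + 19.742611 + 5.651568 + 26.981231 + 5.868724 = 72.627552 amu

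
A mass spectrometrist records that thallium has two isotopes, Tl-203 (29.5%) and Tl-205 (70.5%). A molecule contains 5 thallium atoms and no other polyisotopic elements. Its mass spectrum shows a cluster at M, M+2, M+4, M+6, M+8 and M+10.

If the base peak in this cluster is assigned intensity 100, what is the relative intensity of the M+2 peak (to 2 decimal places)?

7.33

Binomial terms of (0.295 + 0.705)^5: M 0.0022, M+2 0.0267, M+4 0.1276, M+6 0.3049, M+8 0.3644, M+10 0.1742 → M+8 is the base peak.
P(M+8) = C(5,4) × 0.295^1 × 0.705^4 = 5 × 0.2950 × 0.24703385 = 0.364375 (base)
P(M+2) = C(5,1) × 0.295^4 × 0.705^1 = 5 × 0.00757335 × 0.7050 = 0.026696
Relative intensity = 0.026696 / 0.364375 × 100 = 7.33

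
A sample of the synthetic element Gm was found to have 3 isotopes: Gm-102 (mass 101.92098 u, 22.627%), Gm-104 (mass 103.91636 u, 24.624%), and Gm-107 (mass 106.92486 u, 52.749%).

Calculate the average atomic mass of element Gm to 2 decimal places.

The abundance-weighted mean is 0.22627 × 101.92098 + 0.24624 × 103.91636 + 0.52749 × 106.92486
= 23.061660 + 25.588364 + 56.401794 = 105.051818 u

105.05 u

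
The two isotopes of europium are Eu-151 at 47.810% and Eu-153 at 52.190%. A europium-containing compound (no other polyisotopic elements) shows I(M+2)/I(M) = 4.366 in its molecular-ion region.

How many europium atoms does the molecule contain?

For n independent Eu atoms, I(M+2)/I(M) = n · (abundance Eu-153) / (abundance Eu-151) = n · 0.52190/0.47810.
n = 4.366 × 0.47810/0.52190 = 4.00 ≈ 4

4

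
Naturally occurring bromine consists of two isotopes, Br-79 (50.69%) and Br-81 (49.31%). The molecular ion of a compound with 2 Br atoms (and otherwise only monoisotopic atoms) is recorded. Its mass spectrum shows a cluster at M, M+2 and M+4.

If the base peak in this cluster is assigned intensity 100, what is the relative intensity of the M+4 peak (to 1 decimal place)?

48.6

Binomial terms of (0.5069 + 0.4931)^2: M 0.2569, M+2 0.4999, M+4 0.2431 → M+2 is the base peak.
P(M+2) = C(2,1) × 0.5069^1 × 0.4931^1 = 2 × 0.5069 × 0.4931 = 0.499905 (base)
P(M+4) = C(2,2) × 0.5069^0 × 0.4931^2 = 1 × 1.0000 × 0.24314761 = 0.243148
Relative intensity = 0.243148 / 0.499905 × 100 = 48.6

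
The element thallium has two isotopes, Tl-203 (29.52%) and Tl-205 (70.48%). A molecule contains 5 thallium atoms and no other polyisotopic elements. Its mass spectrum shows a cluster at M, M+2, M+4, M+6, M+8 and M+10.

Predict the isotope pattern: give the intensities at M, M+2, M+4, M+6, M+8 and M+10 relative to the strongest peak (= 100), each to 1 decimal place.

Each Tl atom is independently Tl-203 (p = 0.2952) or Tl-205 (q = 0.7048); the cluster is the binomial expansion (p + q)^5.
P(M) = 0.2952^5 = 0.002242
P(M+2) = 5 × 0.2952^4 × 0.7048^1 = 0.026761
P(M+4) = 10 × 0.2952^3 × 0.7048^2 = 0.127785
P(M+6) = 10 × 0.2952^2 × 0.7048^3 = 0.305092
P(M+8) = 5 × 0.2952^1 × 0.7048^4 = 0.364208
P(M+10) = 0.7048^5 = 0.173912
The M+8 peak is largest (0.364208); scaling to 100 gives 0.6 : 7.3 : 35.1 : 83.8 : 100.0 : 47.8.

0.6 : 7.3 : 35.1 : 83.8 : 100.0 : 47.8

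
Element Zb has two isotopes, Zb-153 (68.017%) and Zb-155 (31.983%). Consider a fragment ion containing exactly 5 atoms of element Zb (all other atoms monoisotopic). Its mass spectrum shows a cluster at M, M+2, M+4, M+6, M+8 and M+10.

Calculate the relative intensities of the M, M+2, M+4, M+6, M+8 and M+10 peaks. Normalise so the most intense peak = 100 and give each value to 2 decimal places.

42.53 : 100.00 : 94.04 : 44.22 : 10.40 : 0.98

Each Zb atom is independently Zb-153 (p = 0.68017) or Zb-155 (q = 0.31983); the cluster is the binomial expansion (p + q)^5.
P(M) = 0.68017^5 = 0.145575
P(M+2) = 5 × 0.68017^4 × 0.31983^1 = 0.342262
P(M+4) = 10 × 0.68017^3 × 0.31983^2 = 0.321878
P(M+6) = 10 × 0.68017^2 × 0.31983^3 = 0.151354
P(M+8) = 5 × 0.68017^1 × 0.31983^4 = 0.035585
P(M+10) = 0.31983^5 = 0.003347
The M+2 peak is largest (0.342262); scaling to 100 gives 42.53 : 100.00 : 94.04 : 44.22 : 10.40 : 0.98.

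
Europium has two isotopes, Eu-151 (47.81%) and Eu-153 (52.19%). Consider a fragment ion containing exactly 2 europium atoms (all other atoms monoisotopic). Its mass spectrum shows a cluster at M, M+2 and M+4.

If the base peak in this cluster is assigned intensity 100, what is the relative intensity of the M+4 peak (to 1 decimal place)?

(0.4781 + 0.5219)^2 gives M 0.2286, M+2 0.4990, M+4 0.2724; the largest is M+2.
P(M+2) = C(2,1) × 0.4781^1 × 0.5219^1 = 2 × 0.4781 × 0.5219 = 0.499041 (base)
P(M+4) = C(2,2) × 0.4781^0 × 0.5219^2 = 1 × 1.0000 × 0.27237961 = 0.272380
Relative intensity = 0.272380 / 0.499041 × 100 = 54.6

54.6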